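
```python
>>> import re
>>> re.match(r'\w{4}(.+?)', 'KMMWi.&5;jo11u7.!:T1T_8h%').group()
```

Pattern: exactly 4 of a word character; then one or more of any character (lazy) (captured).
Lazy quantifiers expand one character at a time until the remainder of the pattern can match.
`match` is anchored at position 0; if the pattern doesn't fit there, it returns None.
The match spans [0:5] → 'KMMWi'.
Captured: group 1 = 'i'.

'KMMWi'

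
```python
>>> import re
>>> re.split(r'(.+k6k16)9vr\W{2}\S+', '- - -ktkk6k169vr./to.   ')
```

['', '- - -ktkk6k16', '   ']

This matches one or more of any character, then the literal 'k6', then the literal 'k16' (captured); then the literal '9vr', then exactly 2 of a non-word character, then one or more of a non-whitespace character.
Matches to split on: at [0:21] → '- - -ktkk6k169vr./to.'.
With a capturing group present, the delimiter's captured portion is kept in the result list.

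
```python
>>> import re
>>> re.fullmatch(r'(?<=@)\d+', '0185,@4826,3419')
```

None

For `fullmatch`, every character of the input must be accounted for by the pattern.
Here there's no way to consume every character, so the call returns None.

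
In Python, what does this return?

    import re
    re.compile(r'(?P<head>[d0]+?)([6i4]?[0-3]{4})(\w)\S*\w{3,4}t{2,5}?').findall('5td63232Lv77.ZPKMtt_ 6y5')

[('d', '63232', 'L')]

Pattern: one or more of one of [d0] (lazy) (captured as 'head'); then optionally one of [6i4], then exactly 4 of a character in [0-3] (captured); then a word character (captured); then zero or more of a non-whitespace character, then 3 to 4 of a word character, then 2 to 5 of the literal 't' (lazy).
Matches: at [2:19] match 'd63232Lv77.ZPKMtt', groups = ('d', '63232', 'L').
Multiple groups make `findall` return tuples — one 3-tuple for the one match.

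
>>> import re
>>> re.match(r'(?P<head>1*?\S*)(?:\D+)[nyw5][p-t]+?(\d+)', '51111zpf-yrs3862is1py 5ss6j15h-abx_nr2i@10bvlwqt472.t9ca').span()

`re.match` won't scan ahead — the pattern has to work from the very first character.
The match spans [0:26] → '51111zpf-yrs3862is1py 5ss6'.

(0, 26)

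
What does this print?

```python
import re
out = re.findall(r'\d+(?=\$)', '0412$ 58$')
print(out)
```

Because the assertion is zero-width, the text it checks is not consumed and won't appear in the result.
Matches: at [0:4] → '0412'; at [6:8] → '58'.
With no groups in the pattern, `findall` gives back each whole match — 2 here.

['0412', '58']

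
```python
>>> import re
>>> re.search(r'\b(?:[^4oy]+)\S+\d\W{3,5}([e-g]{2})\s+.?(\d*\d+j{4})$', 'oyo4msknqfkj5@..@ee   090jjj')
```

None

The pattern matches a word boundary (`\b`, zero-width); then one or more of any character except [4oy] (non-capturing group); then one or more of a non-whitespace character, then a digit, then 3 to 5 of a non-word character; then exactly 2 of a character in [e-g] (captured); then one or more of whitespace, then optionally any character; then zero or more of a digit, then one or more of a digit, then exactly 4 of a literal 'j' (captured); then anchored at the end.
`re.search` scans for the first position where the pattern succeeds.
Here no position works, so the call returns None.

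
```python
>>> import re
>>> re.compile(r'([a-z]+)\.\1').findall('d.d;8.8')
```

['d']

After group 1 captures some text, `\1` only succeeds where that same text appears again.
Walking the string: at [0:3] match 'd.d', group 1 = 'd'.
Because there's exactly one group, `findall` drops the full match and keeps group 1 from the one hit.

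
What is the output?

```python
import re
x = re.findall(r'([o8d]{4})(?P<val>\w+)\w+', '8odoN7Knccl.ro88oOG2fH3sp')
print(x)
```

[('8odo', 'N7Kncc'), ('o88o', 'OG2fH3s')]

`findall` packs the 2 group values into a tuple for every match.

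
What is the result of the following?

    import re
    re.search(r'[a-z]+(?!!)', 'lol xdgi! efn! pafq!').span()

(0, 3)

The negative lookahead/lookbehind blocks any match where the forbidden context is present.
`re.search` scans for the first position where the pattern succeeds.
The match spans [0:3] → 'lol'.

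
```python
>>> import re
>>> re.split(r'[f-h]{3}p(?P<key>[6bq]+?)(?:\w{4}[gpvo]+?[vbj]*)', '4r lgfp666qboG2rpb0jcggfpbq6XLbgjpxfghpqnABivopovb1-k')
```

['4r lgfp666qboG2rpb0jc', 'bq', 'px', 'q', 'opovb1-k']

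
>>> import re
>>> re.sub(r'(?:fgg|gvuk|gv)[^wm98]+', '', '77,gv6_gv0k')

Matches: at [3:11] → 'gv6_gv0k'.
Every occurrence is swapped for ''.

'77,'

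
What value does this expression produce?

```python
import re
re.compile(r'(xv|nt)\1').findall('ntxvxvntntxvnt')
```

['xv', 'nt']

After group 1 captures some text, `\1` only succeeds where that same text appears again.
Matches: at [2:6] match 'xvxv', group 1 = 'xv'; at [6:10] match 'ntnt', group 1 = 'nt'.
With a single group, `findall` returns only what that group captured — 2 items.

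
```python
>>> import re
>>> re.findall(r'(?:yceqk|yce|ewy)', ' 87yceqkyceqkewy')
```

`|` is ordered: at each position the engine commits to the first alternative that works.
Scanning left to right: at [3:8] → 'yceqk'; at [8:13] → 'yceqk'; at [13:16] → 'ewy'.
Since nothing is captured, `findall` lists the 3 matched substrings directly.

['yceqk', 'yceqk', 'ewy']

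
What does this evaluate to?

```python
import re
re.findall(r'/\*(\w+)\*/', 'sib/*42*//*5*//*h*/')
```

['42', '5', 'h']

Because there's exactly one group, `findall` drops the full match and keeps group 1 from each hit.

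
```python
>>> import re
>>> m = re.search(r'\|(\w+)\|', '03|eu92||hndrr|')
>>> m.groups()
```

The match spans [2:8] → '|eu92|'.
Captured: group 1 = 'eu92'.

('eu92',)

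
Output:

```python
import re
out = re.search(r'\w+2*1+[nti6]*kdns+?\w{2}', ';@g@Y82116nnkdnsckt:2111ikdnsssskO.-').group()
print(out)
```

This matches one or more of a word character; then zero or more of a literal '2', then one or more of a literal '1', then zero or more of one of [nti6]; then the literal 'kdn', then one or more of the literal 's' (lazy), then exactly 2 of a word character.
`re.search` tries every starting position until one works.
The match spans [4:18] → 'Y82116nnkdnsck'.

Y82116nnkdnsck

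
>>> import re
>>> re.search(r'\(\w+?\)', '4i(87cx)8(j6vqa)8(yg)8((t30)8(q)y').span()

The match spans [2:8] → '(87cx)'.

(2, 8)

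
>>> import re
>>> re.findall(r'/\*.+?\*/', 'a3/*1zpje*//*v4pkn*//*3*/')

['/*1zpje*/', '/*v4pkn*/', '/*3*/']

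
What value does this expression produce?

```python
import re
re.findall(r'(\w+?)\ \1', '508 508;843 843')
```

`\1` is not a pattern — it's the concrete string captured by group 1, re-applied verbatim.
Scanning left to right: at [0:7] match '508 508', group 1 = '508'; at [8:15] match '843 843', group 1 = '843'.
With a single group, `findall` returns only what that group captured — 2 items.

['508', '843']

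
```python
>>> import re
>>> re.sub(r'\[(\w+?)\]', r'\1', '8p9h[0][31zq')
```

'8p9h0[31zq'

The replacement refers to a captured group, so each match is rewritten using its own captured text.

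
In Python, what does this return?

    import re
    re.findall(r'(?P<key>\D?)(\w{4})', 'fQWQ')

[('', 'fQWQ')]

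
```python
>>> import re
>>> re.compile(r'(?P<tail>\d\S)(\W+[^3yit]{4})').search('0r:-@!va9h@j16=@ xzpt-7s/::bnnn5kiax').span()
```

(0, 10)

The pattern matches a digit, then a non-whitespace character (captured as 'tail'); then one or more of a non-word character, then exactly 4 of any character except [3yit] (captured).
Unlike `match`, `search` isn't anchored — it looks for the pattern anywhere in the string.
The match spans [0:10] → '0r:-@!va9h'.
Captured: group 1 = '0r', group 2 = ':-@!va9h'.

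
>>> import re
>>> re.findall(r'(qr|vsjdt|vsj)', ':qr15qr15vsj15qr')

['qr', 'qr', 'vsj', 'qr']

Because there's exactly one group, `findall` drops the full match and keeps group 1 from each hit.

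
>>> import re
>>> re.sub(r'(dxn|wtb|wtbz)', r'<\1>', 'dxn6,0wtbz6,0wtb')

Branches in `(...|...)` are attempted left-to-right; the first branch that allows the whole pattern to succeed is taken.
Matches: at [0:3] → 'dxn'; at [6:9] → 'wtb'; at [13:16] → 'wtb'.
`\1` in the replacement pulls in group 1's text for each match.

'<dxn>6,0<wtb>z6,0<wtb>'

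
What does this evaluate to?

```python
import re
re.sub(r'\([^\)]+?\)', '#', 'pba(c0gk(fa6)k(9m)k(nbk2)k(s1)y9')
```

'pba#k#k#k#y9'

Each match is replaced by '#'.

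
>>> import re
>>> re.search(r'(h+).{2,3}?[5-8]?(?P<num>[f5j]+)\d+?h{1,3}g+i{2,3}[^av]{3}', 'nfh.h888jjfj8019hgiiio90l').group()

Pattern: one or more of a literal 'h' (captured); then 2 to 3 of any character (lazy), then optionally a character in [5-8]; then one or more of one of [f5j] (captured as 'num'); then one or more of a digit (lazy), then 1 to 3 of a literal 'h'; then one or more of the literal 'g', then 2 to 3 of a literal 'i', then exactly 3 of any character except [av].
`search` walks the string left to right and returns the first match it finds.
The match spans [4:24] → 'h888jjfj8019hgiiio90'.
Captured: group 1 = 'h', group 2 = 'jjfj'.

'h888jjfj8019hgiiio90'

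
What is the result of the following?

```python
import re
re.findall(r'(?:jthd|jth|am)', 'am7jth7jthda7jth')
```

['am', 'jth', 'jthd', 'jth']

The regex engine tests alternatives in the order written; an earlier branch that matches wins even if a later one would match more.
With no groups in the pattern, `findall` gives back each whole match — 4 here.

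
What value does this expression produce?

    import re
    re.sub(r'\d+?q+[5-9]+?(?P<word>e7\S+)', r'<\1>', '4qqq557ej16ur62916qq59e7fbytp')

'4qqq557ej16ur<e7fbytp>'

`\1` in the replacement pulls in group 1's text for each match.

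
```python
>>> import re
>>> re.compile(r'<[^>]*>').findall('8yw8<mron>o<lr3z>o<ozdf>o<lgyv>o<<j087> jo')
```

`findall` yields the raw match text (5 of them) because the pattern has no groups.

['<mron>', '<lr3z>', '<ozdf>', '<lgyv>', '<<j087>']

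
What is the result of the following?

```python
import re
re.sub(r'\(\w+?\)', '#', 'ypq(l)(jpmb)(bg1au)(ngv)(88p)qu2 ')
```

'ypq#####qu2 '

Matches: at [3:6] → '(l)'; at [6:12] → '(jpmb)'; at [12:19] → '(bg1au)'; at [19:24] → '(ngv)'; at [24:29] → '(88p)'.
`sub` substitutes '#' at each match site.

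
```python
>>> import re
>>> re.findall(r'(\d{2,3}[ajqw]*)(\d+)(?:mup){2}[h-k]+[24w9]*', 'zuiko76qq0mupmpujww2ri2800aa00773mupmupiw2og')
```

[('800aa', '00773')]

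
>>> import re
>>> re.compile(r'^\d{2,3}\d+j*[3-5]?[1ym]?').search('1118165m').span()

The match spans [0:8] → '1118165m'.

(0, 8)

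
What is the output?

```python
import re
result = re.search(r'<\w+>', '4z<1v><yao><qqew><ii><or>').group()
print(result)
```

`re.search` scans for the first position where the pattern succeeds.
The match spans [2:6] → '<1v>'.

<1v>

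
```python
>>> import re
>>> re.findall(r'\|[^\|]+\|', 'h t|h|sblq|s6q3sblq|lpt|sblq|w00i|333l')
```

['|h|', '|s6q3sblq|', '|sblq|']

Since nothing is captured, `findall` lists the 3 matched substrings directly.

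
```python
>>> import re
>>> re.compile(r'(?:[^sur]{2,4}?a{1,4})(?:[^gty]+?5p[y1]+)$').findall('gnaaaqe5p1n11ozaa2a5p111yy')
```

This matches 2 to 4 of any character except [sur] (lazy), then 1 to 4 of the literal 'a' (non-capturing group); then one or more of any character except [gty] (lazy), then the literal '5p', then one or more of one of [y1] (non-capturing group); then anchored at the end.
`findall` yields the raw match text (1 of them) because the pattern has no groups.

['gnaaaqe5p1n11ozaa2a5p111yy']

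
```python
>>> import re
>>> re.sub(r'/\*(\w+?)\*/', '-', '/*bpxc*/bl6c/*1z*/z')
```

'-bl6c-z'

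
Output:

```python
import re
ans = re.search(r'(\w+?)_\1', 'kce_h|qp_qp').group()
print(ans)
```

A backreference is literal: `\1` must see the identical characters the first group matched.
Unlike `match`, `search` isn't anchored — it looks for the pattern anywhere in the string.
The match spans [6:11] → 'qp_qp'.
Captured: group 1 = 'qp'.

qp_qp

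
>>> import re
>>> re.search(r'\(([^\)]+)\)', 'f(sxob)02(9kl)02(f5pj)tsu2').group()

The match spans [1:7] → '(sxob)'.

'(sxob)'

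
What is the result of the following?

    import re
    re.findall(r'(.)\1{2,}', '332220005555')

['2', '0', '5']

The backreference `\1` re-matches whatever the first group consumed, character for character.
Because there's exactly one group, `findall` drops the full match and keeps group 1 from each hit.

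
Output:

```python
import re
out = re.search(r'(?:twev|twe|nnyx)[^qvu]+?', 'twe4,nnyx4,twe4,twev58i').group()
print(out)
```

twe4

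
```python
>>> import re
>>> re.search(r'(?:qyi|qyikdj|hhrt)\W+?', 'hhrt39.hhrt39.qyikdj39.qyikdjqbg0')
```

`re.search` scans for the first position where the pattern succeeds.
Here the pattern never matches, so the call returns None.

None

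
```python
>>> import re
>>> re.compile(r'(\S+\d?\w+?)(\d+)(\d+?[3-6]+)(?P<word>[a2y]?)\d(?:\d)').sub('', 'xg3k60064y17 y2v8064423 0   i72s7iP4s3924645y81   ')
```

Pattern: one or more of a non-whitespace character, then optionally a digit, then one or more of a word character (lazy) (captured); then one or more of a digit (captured); then one or more of a digit (lazy), then one or more of a character in [3-6] (captured); then optionally one of [a2y] (captured as 'word'); then a digit; then a digit (non-capturing group).
Each match is replaced by ''.

'  0      '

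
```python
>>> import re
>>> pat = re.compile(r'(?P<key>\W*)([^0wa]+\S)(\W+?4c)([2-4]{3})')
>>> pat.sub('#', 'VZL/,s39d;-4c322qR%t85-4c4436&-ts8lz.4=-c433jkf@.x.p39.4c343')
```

This matches zero or more of a non-word character (captured as 'key'); then one or more of any character except [0wa], then a non-whitespace character (captured); then one or more of a non-word character (lazy), then the literal '4c' (captured); then exactly 3 of a character in [2-4] (captured).
Matches: at [0:60] → 'VZL/,s39d;-4c322qR%t85-4c4436&-ts8lz.4=-c433jkf@.x.p39.4c343'.
Every occurrence is swapped for '#'.

'#'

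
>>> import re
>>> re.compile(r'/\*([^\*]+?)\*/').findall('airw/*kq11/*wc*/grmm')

Walking the string: at [10:16] match '/*wc*/', group 1 = 'wc'.
One capturing group, so `findall` returns just the captured substring from the one match — 1 in all.

['wc']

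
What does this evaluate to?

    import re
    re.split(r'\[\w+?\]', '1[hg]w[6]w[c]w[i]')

['1', 'w', 'w', 'w', '']

Matches to split on: at [1:5] → '[hg]'; at [6:9] → '[6]'; at [10:13] → '[c]'; at [14:17] → '[i]'.
Splitting on the pattern gives 5 pieces.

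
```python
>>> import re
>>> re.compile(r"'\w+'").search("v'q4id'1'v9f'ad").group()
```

"'q4id'"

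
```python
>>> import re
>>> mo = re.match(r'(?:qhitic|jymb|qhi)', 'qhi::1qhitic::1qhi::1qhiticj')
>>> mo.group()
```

'qhi'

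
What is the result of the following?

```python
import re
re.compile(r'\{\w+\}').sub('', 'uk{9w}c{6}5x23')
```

Every occurrence is swapped for ''.

'ukc5x23'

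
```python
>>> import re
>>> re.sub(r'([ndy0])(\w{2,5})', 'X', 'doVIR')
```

The pattern matches one of [ndy0] (captured); then 2 to 5 of a word character (captured).
Every occurrence is swapped for 'X'.

'X'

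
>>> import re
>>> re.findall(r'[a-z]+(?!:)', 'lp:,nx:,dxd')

['l', 'n', 'dxd']

The negative lookahead/lookbehind blocks any match where the forbidden context is present.
Walking the string: at [0:1] → 'l'; at [4:5] → 'n'; at [8:11] → 'dxd'.
Since nothing is captured, `findall` lists the 3 matched substrings directly.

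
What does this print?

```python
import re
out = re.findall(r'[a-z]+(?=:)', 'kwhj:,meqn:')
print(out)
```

The lookaround is zero-width — it requires the adjacent text to match without consuming it, so the asserted text isn't part of the match.
Scanning left to right: at [0:4] → 'kwhj'; at [6:10] → 'meqn'.
No capturing groups, so `findall` returns the 2 full match strings.

['kwhj', 'meqn']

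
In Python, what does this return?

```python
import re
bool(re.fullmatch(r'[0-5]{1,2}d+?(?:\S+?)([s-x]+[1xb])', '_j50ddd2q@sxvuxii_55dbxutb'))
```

`fullmatch` succeeds only if the pattern covers the string from start to end.
Here the string isn't matched end-to-end, so the call returns None, and `bool(None)` is False.

False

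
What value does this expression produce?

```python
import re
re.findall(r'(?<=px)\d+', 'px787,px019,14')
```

The positive lookaround only admits positions where the adjacent text matches; those characters stay outside the span.
`findall` yields the raw match text (2 of them) because the pattern has no groups.

['787', '019']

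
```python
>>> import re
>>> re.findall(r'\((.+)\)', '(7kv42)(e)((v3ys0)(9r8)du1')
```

One capturing group, so `findall` returns just the captured substring from the one match — 1 in all.

['7kv42)(e)((v3ys0)(9r8']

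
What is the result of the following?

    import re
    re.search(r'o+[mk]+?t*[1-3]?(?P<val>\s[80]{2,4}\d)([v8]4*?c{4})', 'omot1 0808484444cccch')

Here no position works, so the call returns None.

None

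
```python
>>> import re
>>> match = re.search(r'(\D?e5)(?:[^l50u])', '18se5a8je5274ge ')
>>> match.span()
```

The match spans [2:6] → 'se5a'.

(2, 6)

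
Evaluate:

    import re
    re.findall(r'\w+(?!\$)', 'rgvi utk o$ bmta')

['rgvi', 'utk', 'bmta']

The negative lookaround is zero-width — it rules out positions where the adjacent text would match, without consuming anything.
With no groups in the pattern, `findall` gives back each whole match — 3 here.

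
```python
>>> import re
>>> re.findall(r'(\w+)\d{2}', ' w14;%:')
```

['w']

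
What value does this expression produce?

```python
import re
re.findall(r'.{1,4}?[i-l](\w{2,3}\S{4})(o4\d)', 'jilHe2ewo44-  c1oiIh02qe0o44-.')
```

This matches 1 to 4 of any character (lazy), then a character in [i-l]; then 2 to 3 of a word character, then exactly 4 of a non-whitespace character (captured); then the literal 'o4', then a digit (captured).
2 groups means each result is a tuple of 2 captured strings — 2 here.

[('lHe2ew', 'o44'), ('Ih02qe0', 'o44')]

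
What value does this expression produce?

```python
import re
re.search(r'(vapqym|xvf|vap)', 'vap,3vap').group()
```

'vap'

The match spans [0:3] → 'vap'.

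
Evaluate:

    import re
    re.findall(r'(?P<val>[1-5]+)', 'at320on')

['32']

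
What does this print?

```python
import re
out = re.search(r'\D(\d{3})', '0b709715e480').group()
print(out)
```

Pattern: a non-digit; then exactly 3 of a digit (captured).
`search` walks the string left to right and returns the first match it finds.
The match spans [1:5] → 'b709'.
Captured: group 1 = '709'.

b709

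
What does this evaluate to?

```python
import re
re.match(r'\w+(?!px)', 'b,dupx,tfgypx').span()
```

(0, 1)

`re.match` only tries the pattern at the start of the string.
The match spans [0:1] → 'b'.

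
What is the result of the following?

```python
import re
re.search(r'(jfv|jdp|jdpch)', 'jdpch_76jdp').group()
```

'jdp'

The regex engine tests alternatives in the order written; an earlier branch that matches wins even if a later one would match more.
The match spans [0:3] → 'jdp'.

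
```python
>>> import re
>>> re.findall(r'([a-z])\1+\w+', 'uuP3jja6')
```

['u']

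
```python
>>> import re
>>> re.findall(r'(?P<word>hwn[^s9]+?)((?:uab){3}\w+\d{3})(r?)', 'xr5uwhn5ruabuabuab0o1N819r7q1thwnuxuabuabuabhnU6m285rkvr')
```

[('hwnux', 'uabuabuabhnU6m285', 'r')]

Pattern: the literal 'hwn', then one or more of any character except [s9] (lazy) (captured as 'word'); then the literal 'uab' repeated 3 times, then one or more of a word character, then exactly 3 of a digit (captured); then optionally a literal 'r' (captured).
Scanning left to right: at [30:53] match 'hwnuxuabuabuabhnU6m285r', groups = ('hwnux', 'uabuabuabhnU6m285', 'r').
Multiple groups make `findall` return tuples — one 3-tuple for the one match.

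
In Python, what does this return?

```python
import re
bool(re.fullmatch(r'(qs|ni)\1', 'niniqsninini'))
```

False

A backreference is literal: `\1` must see the identical characters the first group matched.
For `fullmatch`, every character of the input must be accounted for by the pattern.
Here there's no way to consume every character, so the call returns None, and `bool(None)` is False.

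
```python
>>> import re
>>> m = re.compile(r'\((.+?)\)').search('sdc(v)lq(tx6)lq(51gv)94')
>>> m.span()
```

(3, 6)

The `?` after the quantifier makes it lazy — it takes as little as possible before letting the rest of the pattern try.
The match spans [3:6] → '(v)'.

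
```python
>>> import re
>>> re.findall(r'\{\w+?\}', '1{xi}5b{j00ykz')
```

['{xi}']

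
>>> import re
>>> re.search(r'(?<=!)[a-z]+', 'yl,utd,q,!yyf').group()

'yyf'

The lookaround is zero-width — it requires the adjacent text to match without consuming it, so the asserted text isn't part of the match.
Unlike `match`, `search` isn't anchored — it looks for the pattern anywhere in the string.
The match spans [10:13] → 'yyf'.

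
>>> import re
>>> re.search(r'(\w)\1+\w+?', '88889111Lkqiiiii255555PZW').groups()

`\1` has to match the exact text group 1 already captured.
Unlike `match`, `search` isn't anchored — it looks for the pattern anywhere in the string.
The match spans [0:5] → '88889'.
Captured: group 1 = '8'.

('8',)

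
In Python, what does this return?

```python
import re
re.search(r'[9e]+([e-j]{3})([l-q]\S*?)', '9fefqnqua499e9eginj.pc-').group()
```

This matches one or more of one of [9e]; then exactly 3 of a character in [e-j] (captured); then a character in [l-q], then zero or more of a non-whitespace character (lazy) (captured).
`search` walks the string left to right and returns the first match it finds.
The match spans [0:5] → '9fefq'.
Captured: group 1 = 'fef', group 2 = 'q'.

'9fefq'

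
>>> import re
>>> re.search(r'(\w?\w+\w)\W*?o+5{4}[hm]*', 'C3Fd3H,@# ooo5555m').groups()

The pattern matches optionally a word character, then one or more of a word character, then a word character (captured); then zero or more of a non-word character (lazy), then one or more of a literal 'o'; then exactly 4 of a literal '5'; then zero or more of one of [hm].
Unlike `match`, `search` isn't anchored — it looks for the pattern anywhere in the string.
The match spans [0:18] → 'C3Fd3H,@# ooo5555m'.
Captured: group 1 = 'C3Fd3H'.

('C3Fd3H',)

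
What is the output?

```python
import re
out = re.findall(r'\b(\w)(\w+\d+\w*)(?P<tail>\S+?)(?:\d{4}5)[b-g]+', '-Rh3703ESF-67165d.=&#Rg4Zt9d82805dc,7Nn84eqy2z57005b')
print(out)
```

[('R', 'h3703ESF', '-'), ('R', 'g4Zt9d82805dc', ',7Nn84eqy2z')]

This matches a word boundary (`\b`, zero-width); then a word character (captured); then one or more of a word character, then one or more of a digit, then zero or more of a word character (captured); then one or more of a non-whitespace character (lazy) (captured as 'tail'); then exactly 4 of a digit, then the literal '5' (non-capturing group); then one or more of a character in [b-g].
A `+?`/`*?`/`{m,n}?` starts at its minimum and grows only as far as needed for what follows to match.
Walking the string: at [1:17] match 'Rh3703ESF-67165d', groups = ('R', 'h3703ESF', '-'); at [21:52] match 'Rg4Zt9d82805dc,7Nn84eqy2z57005b', groups = ('R', 'g4Zt9d82805dc', ',7Nn84eqy2z').
`findall` packs the 3 group values into a tuple for every match.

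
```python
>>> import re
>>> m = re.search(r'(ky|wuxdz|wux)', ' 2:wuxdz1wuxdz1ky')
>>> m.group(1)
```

The match spans [3:8] → 'wuxdz'.
Captured: group 1 = 'wuxdz'.

'wuxdz'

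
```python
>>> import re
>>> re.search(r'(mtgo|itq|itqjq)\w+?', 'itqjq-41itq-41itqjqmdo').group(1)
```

Unlike `match`, `search` isn't anchored — it looks for the pattern anywhere in the string.
The match spans [0:4] → 'itqj'.
Captured: group 1 = 'itq'.

'itq'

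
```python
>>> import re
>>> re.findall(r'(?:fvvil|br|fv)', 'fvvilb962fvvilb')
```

['fvvil', 'fvvil']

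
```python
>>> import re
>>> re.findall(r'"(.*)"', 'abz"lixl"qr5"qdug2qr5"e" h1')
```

['lixl"qr5"qdug2qr5"e']

One capturing group, so `findall` returns just the captured substring from the one match — 1 in all.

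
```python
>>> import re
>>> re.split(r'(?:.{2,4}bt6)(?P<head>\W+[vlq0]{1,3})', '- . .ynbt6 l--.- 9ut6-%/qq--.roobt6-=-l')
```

['- .', ' l', '--.- 9ut6-%/qq--', '-=-l', '']

Pattern: 2 to 4 of any character, then the literal 'bt6' (non-capturing group); then one or more of a non-word character, then 1 to 3 of one of [vlq0] (captured as 'head').
`re.split` interleaves the captured-group text with the surrounding fragments.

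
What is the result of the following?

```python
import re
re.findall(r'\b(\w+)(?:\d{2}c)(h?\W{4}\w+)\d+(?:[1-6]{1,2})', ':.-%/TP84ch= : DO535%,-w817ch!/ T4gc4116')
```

This matches a word boundary (`\b`, zero-width); then one or more of a word character (captured); then exactly 2 of a digit, then a literal 'c' (non-capturing group); then optionally a literal 'h', then exactly 4 of a non-word character, then one or more of a word character (captured); then one or more of a digit; then 1 to 2 of a character in [1-6] (non-capturing group).
Scanning left to right: at [5:20] match 'TP84ch= : DO535', groups = ('TP', 'h= : DO5').
With 2 capturing groups, `findall` returns a 2-tuple per match.

[('TP', 'h= : DO5')]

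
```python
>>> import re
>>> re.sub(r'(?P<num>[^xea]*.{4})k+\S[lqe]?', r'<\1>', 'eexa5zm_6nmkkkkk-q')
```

Each match is replaced using the text its own group 1 captured.

'eexa<5zm_6nmkkkk>'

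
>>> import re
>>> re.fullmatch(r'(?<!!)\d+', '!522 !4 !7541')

None

`fullmatch` succeeds only if the pattern covers the string from start to end.
Here the pattern can't cover the whole string, so the call returns None.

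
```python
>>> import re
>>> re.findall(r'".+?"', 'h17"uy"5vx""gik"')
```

Lazy quantifiers expand one character at a time until the remainder of the pattern can match.
Walking the string: at [3:7] → '"uy"'; at [10:16] → '""gik"'.
`findall` yields the raw match text (2 of them) because the pattern has no groups.

['"uy"', '""gik"']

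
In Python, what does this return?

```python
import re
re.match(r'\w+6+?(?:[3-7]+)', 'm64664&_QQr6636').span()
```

(0, 6)

The pattern matches one or more of a word character, then one or more of the literal '6' (lazy); then one or more of a character in [3-7] (non-capturing group).
`re.match` won't scan ahead — the pattern has to work from the very first character.
The match spans [0:6] → 'm64664'.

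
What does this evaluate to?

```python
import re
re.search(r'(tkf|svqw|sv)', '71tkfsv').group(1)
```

'tkf'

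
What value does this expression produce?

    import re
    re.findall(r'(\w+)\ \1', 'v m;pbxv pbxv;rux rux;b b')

['pbxv', 'rux', 'b']

`\1` has to match the exact text group 1 already captured.
Matches: at [4:13] match 'pbxv pbxv', group 1 = 'pbxv'; at [14:21] match 'rux rux', group 1 = 'rux'; at [22:25] match 'b b', group 1 = 'b'.
Because there's exactly one group, `findall` drops the full match and keeps group 1 from each hit.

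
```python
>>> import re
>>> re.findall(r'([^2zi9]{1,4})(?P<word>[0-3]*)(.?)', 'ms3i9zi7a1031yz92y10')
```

3 groups means each result is a tuple of 3 captured strings — 3 here.

[('ms3', '', 'i'), ('7a10', '31', 'y'), ('y10', '', '')]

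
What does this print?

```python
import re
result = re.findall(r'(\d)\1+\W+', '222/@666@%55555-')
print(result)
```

`\1` has to match the exact text group 1 already captured.
Scanning left to right: at [0:5] match '222/@', group 1 = '2'; at [5:10] match '666@%', group 1 = '6'; at [10:16] match '55555-', group 1 = '5'.
One capturing group, so `findall` returns just the captured substring from each match — 3 in all.

['2', '6', '5']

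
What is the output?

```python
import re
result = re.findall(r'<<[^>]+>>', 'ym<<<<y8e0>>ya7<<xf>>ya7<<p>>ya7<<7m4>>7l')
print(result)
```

['<<<<y8e0>>', '<<xf>>', '<<p>>', '<<7m4>>']

Walking the string: at [2:12] → '<<<<y8e0>>'; at [15:21] → '<<xf>>'; at [24:29] → '<<p>>'; at [32:39] → '<<7m4>>'.
No capturing groups, so `findall` returns the 4 full match strings.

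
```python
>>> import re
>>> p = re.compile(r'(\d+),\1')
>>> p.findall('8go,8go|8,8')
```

['8']

The backreference `\1` re-matches whatever the first group consumed, character for character.
Walking the string: at [8:11] match '8,8', group 1 = '8'.
`findall` collects group 1 from the one match (1 total).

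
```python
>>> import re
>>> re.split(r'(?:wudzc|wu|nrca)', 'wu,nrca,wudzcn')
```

['', ',', ',', 'n']

The regex engine tests alternatives in the order written; an earlier branch that matches wins even if a later one would match more.
Matches to split on: at [0:2] → 'wu'; at [3:7] → 'nrca'; at [8:13] → 'wudzc'.
Splitting on the pattern gives 4 pieces.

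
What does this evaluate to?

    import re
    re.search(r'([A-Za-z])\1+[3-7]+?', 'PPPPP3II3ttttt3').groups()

('P',)

The match spans [0:6] → 'PPPPP3'.
Captured: group 1 = 'P'.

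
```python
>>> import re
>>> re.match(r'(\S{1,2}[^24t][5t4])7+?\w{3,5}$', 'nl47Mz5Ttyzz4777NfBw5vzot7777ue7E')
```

None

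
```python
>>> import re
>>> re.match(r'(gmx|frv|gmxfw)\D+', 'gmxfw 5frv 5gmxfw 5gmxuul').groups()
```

The regex engine tests alternatives in the order written; an earlier branch that matches wins even if a later one would match more.
`re.match` won't scan ahead — the pattern has to work from the very first character.
The match spans [0:6] → 'gmxfw '.
Captured: group 1 = 'gmx'.

('gmx',)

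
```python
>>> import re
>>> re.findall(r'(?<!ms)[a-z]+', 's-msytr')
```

['s', 'msytr']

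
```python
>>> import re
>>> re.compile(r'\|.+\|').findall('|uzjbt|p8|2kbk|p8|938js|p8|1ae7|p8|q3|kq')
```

['|uzjbt|p8|2kbk|p8|938js|p8|1ae7|p8|q3|']

With no groups in the pattern, `findall` gives back each whole match — 1 here.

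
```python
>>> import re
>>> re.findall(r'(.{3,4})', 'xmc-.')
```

The pattern matches 3 to 4 of any character (captured).
Scanning left to right: at [0:4] match 'xmc-', group 1 = 'xmc-'.
Because there's exactly one group, `findall` drops the full match and keeps group 1 from the one hit.

['xmc-']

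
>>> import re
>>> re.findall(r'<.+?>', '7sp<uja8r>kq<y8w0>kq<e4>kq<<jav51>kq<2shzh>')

`findall` yields the raw match text (5 of them) because the pattern has no groups.

['<uja8r>', '<y8w0>', '<e4>', '<<jav51>', '<2shzh>']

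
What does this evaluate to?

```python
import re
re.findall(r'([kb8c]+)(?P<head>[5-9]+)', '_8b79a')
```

This matches one or more of one of [kb8c] (captured); then one or more of a character in [5-9] (captured as 'head').
Multiple groups make `findall` return tuples — one 2-tuple for the one match.

[('8b', '79')]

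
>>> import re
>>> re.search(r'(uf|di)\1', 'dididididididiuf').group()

'didi'

After group 1 captures some text, `\1` only succeeds where that same text appears again.
The match spans [0:4] → 'didi'.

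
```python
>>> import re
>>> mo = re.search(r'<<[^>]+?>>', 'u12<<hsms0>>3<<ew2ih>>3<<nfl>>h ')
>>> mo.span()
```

`re.search` scans for the first position where the pattern succeeds.
The match spans [3:12] → '<<hsms0>>'.

(3, 12)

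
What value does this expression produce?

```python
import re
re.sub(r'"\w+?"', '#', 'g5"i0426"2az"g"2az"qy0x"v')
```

Matches: at [2:9] → '"i0426"'; at [12:15] → '"g"'; at [18:24] → '"qy0x"'.
`sub` substitutes '#' at each match site.

'g5#2az#2az#v'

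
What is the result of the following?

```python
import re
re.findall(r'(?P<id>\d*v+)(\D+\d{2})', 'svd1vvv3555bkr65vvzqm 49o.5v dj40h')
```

[('1vv', 'v35'), ('65vv', 'zqm 49'), ('5v', ' dj40')]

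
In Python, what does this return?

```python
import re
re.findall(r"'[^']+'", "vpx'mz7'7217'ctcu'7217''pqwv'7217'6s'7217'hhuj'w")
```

["'mz7'", "'ctcu'", "'pqwv'", "'6s'", "'hhuj'"]

Scanning left to right: at [3:8] → "'mz7'"; at [12:18] → "'ctcu'"; at [23:29] → "'pqwv'"; at [33:37] → "'6s'"; at [41:47] → "'hhuj'".
`findall` yields the raw match text (5 of them) because the pattern has no groups.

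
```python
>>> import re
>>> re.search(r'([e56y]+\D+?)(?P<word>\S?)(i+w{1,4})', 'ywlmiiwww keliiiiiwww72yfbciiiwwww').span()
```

(0, 9)

Pattern: one or more of one of [e56y], then one or more of a non-digit (lazy) (captured); then optionally a non-whitespace character (captured as 'word'); then one or more of a literal 'i', then 1 to 4 of the literal 'w' (captured).
`search` walks the string left to right and returns the first match it finds.
The match spans [0:9] → 'ywlmiiwww'.
Captured: group 1 = 'ywl', group 2 = 'm', group 3 = 'iiwww'.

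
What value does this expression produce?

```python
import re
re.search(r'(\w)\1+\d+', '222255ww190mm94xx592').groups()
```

('2',)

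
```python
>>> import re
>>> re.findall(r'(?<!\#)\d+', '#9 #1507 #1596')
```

['507', '596']

A negative assertion filters positions out without eating any characters.
Since nothing is captured, `findall` lists the 2 matched substrings directly.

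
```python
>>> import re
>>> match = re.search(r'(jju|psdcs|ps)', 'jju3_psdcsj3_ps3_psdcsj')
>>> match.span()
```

(0, 3)

The match spans [0:3] → 'jju'.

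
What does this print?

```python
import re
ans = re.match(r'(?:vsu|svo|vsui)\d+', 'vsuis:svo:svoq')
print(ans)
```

`re.match` won't scan ahead — the pattern has to work from the very first character.
Here position 0 doesn't satisfy it, so the call returns None.

None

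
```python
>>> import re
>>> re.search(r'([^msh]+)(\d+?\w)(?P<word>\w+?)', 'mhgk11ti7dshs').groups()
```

('gk11ti', '7d', 's')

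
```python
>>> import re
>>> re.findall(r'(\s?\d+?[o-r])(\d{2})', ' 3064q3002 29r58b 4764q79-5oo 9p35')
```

Pattern: optionally whitespace, then one or more of a digit (lazy), then a character in [o-r] (captured); then exactly 2 of a digit (captured).
2 groups means each result is a tuple of 2 captured strings — 4 here.

[(' 3064q', '30'), (' 29r', '58'), (' 4764q', '79'), (' 9p', '35')]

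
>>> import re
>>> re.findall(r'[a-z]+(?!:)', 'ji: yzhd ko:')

['j', 'yzhd', 'k']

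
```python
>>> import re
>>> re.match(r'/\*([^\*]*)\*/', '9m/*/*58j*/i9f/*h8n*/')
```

`match` is anchored at position 0; if the pattern doesn't fit there, it returns None.
Here the string doesn't start with a match, so the call returns None.

None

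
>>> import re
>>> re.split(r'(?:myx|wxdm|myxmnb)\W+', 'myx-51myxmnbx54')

['', '51myxmnbx54']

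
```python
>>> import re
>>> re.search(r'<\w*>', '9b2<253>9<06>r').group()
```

'<253>'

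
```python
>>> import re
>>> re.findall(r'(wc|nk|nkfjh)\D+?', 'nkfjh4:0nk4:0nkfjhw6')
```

['nk', 'nk']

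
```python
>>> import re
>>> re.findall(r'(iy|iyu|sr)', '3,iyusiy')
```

['iy', 'iy']

Alternation tries branches left to right and keeps the first one that lets the overall match succeed at that position.
One capturing group, so `findall` returns just the captured substring from each match — 2 in all.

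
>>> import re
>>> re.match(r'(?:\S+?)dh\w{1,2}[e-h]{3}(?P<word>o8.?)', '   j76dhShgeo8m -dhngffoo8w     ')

None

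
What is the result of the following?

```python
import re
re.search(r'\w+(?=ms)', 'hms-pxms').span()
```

(0, 1)

The `(?=…)`/`(?<=…)` assertion just peeks at neighbouring text; it doesn't advance the match position.
`re.search` tries every starting position until one works.
The match spans [0:1] → 'h'.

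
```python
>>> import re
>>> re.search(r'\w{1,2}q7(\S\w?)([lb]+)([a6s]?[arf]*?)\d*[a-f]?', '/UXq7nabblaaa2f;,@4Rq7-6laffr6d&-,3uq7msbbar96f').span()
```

This matches 1 to 2 of a word character, then the literal 'q7'; then a non-whitespace character, then optionally a word character (captured); then one or more of one of [lb] (captured); then optionally one of [a6s], then zero or more of one of [arf] (lazy) (captured); then zero or more of a digit, then optionally a character in [a-f].
A non-greedy quantifier consumes as few characters as it can — just enough that the remainder of the pattern still matches from where it stops; whatever follows it matches normally.
Unlike `match`, `search` isn't anchored — it looks for the pattern anywhere in the string.
The match spans [1:12] → 'UXq7nabblaa'.
Captured: group 1 = 'na', group 2 = 'bbl', group 3 = 'a'.

(1, 12)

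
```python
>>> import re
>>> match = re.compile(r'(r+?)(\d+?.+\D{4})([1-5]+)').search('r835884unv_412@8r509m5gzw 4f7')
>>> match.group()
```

'r835884unv_412@8r509m5gzw 4'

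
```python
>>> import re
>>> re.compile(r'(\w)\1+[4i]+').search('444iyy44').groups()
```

The backreference `\1` re-matches whatever the first group consumed, character for character.
Unlike `match`, `search` isn't anchored — it looks for the pattern anywhere in the string.
The match spans [0:4] → '444i'.
Captured: group 1 = '4'.

('4',)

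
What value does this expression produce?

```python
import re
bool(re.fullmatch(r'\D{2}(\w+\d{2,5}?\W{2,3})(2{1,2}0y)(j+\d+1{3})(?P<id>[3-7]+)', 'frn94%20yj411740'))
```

`re.fullmatch` requires the pattern to consume the entire string.
Here the string isn't matched end-to-end, so the call returns None, and `bool(None)` is False.

False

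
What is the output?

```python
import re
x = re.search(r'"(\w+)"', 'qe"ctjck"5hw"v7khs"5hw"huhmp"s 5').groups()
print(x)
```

('ctjck',)

`re.search` tries every starting position until one works.
The match spans [2:9] → '"ctjck"'.
Captured: group 1 = 'ctjck'.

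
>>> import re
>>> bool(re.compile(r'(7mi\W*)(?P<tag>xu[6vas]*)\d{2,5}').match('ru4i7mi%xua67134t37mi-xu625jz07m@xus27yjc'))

False

The pattern matches the literal '7mi', then zero or more of a non-word character (captured); then the literal 'xu', then zero or more of one of [6vas] (captured as 'tag'); then 2 to 5 of a digit.
`re.match` only tries the pattern at the start of the string.
Here the string doesn't start with a match, so the call returns None, and `bool(None)` is False.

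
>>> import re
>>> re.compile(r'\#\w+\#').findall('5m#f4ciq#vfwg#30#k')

Matches: at [2:9] → '#f4ciq#'; at [13:17] → '#30#'.
No capturing groups, so `findall` returns the 2 full match strings.

['#f4ciq#', '#30#']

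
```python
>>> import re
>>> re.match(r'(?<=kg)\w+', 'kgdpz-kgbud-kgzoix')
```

None

`re.match` only tries the pattern at the start of the string.
Here the pattern fails at index 0, so the call returns None.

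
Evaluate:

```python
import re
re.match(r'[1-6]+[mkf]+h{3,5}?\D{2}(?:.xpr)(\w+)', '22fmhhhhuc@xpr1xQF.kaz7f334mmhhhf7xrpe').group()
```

Pattern: one or more of a character in [1-6]; then one or more of one of [mkf]; then 3 to 5 of the literal 'h' (lazy), then exactly 2 of a non-digit; then any character, then the literal 'xpr' (non-capturing group); then one or more of a word character (captured).
`re.match` only tries the pattern at the start of the string.
The match spans [0:18] → '22fmhhhhuc@xpr1xQF'.
Captured: group 1 = '1xQF'.

'22fmhhhhuc@xpr1xQF'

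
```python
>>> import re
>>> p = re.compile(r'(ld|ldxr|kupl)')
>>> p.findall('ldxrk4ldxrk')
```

['ld', 'ld']

The regex engine tests alternatives in the order written; an earlier branch that matches wins even if a later one would match more.
Matches: at [0:2] match 'ld', group 1 = 'ld'; at [6:8] match 'ld', group 1 = 'ld'.
Because there's exactly one group, `findall` drops the full match and keeps group 1 from each hit.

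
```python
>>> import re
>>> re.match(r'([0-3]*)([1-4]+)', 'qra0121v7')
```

The pattern matches zero or more of a character in [0-3] (captured); then one or more of a character in [1-4] (captured).
`re.match` won't scan ahead — the pattern has to work from the very first character.
Here position 0 doesn't satisfy it, so the call returns None.

None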